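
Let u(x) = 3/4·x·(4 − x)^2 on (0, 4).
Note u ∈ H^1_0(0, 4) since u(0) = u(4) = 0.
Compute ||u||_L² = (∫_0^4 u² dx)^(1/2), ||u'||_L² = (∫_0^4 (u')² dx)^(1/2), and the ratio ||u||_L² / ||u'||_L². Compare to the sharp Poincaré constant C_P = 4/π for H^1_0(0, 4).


||u||_L² / ||u'||_L² = 2*sqrt(14)/7 < C_P = 4/π.

u(x) = 3/4·x·(4 − x)^2, so u'(x) = 3*(x/4 - 1)*(3*x - 4).
u(x) = 3/4·x·(4 − x)^2 vanishes at x = 0 and x = 4, so u ∈ H^1_0(0, 4). Differentiate via the product rule and integrate the resulting polynomials term by term.
  ∫_0^4 u² dx = ∫_0^4 (9*x^6/16 - 9*x^5 + 54*x^4 - 144*x^3 + 144*x^2) dx. Term by term:
    ∫_0^4 9*x^6/16 dx = 9216/7;  ∫_0^4 -9*x^5 dx = -6144;  ∫_0^4 54*x^4 dx = 55296/5;
    ∫_0^4 -144*x^3 dx = -9216;  ∫_0^4 144*x^2 dx = 3072.
  Sum: 9216/7 − 6144 + 55296/5 − 9216 + 3072 = 3072/35.
  ∫_0^4 (u')² dx = ∫_0^4 (81*x^4/16 - 54*x^3 + 198*x^2 - 288*x + 144) dx. Term by term:
    ∫_0^4 81*x^4/16 dx = 5184/5;  ∫_0^4 -54*x^3 dx = -3456;  ∫_0^4 198*x^2 dx = 4224;
    ∫_0^4 -288*x dx = -2304;  ∫_0^4 144 dx = 576.
  Sum: 5184/5 − 3456 + 4224 − 2304 + 576 = 384/5.
∫_0^4 u² dx = 3072/35, so ||u||_L² = 32*sqrt(105)/35.
∫_0^4 (u')² dx = 384/5, so ||u'||_L² = 8*sqrt(30)/5.
Ratio ||u||_L² / ||u'||_L² = 2*sqrt(14)/7.
Sharp Poincaré constant on H^1_0(0, 4) is C_P = L/π = 4/π, achieved by sin(π/4·x).
A polynomial bump cannot attain the sharp Poincaré constant (only the first sine eigenfunction does), so the ratio is strictly less than C_P, consistent with ||u||_L² ≤ C_P ||u'||_L².


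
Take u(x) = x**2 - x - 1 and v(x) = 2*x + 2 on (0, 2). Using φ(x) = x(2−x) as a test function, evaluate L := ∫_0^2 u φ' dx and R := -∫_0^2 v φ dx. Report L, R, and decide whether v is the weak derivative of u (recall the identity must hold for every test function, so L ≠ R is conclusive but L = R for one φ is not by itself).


LHS = -4/3, RHS = -16/3. No, v is not the weak derivative of u.

u(x) = x**2 - x - 1, classical derivative u'(x) = 2*x - 1.
φ(x) = x(2−x), so φ'(x) = 2 - 2*x.
Note φ(0) = φ(2) = 0, so the boundary term u·φ vanishes.
LHS = ∫_0^2 u(x) φ'(x) dx = ∫_0^2 (-2*x^3 + 4*x^2 - 2) dx. Term by term:
  ∫_0^2 -2*x^3 dx = -8;  ∫_0^2 4*x^2 dx = 32/3;  ∫_0^2 -2 dx = -4.
Sum: -8 + 32/3 − 4 = -4/3.
So LHS = -4/3.
∫_0^2 v(x) φ(x) dx = ∫_0^2 (-2*x^3 + 2*x^2 + 4*x) dx. Term by term:
  ∫_0^2 -2*x^3 dx = -8;  ∫_0^2 2*x^2 dx = 16/3;  ∫_0^2 4*x dx = 8.
Sum: -8 + 16/3 + 8 = 16/3.
So RHS = -∫_0^2 v(x) φ(x) dx = -16/3.
LHS − RHS = 4 ≠ 0, so the identity fails.
(For a valid weak derivative the identity must hold for EVERY test function, in particular this one. The failure shows v is NOT the weak derivative of u.)
Correct weak derivative would be u'(x) = 2*x - 1.


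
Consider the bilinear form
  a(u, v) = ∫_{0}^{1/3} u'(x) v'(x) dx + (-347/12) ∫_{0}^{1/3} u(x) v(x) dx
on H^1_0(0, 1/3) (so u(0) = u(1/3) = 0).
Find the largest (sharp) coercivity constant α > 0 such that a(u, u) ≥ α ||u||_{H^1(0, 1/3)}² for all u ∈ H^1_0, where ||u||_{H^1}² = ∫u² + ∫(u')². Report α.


α = (-347 + 108*π^2)/(12*(1 + 9*π^2))

Coercivity of a(·,·) on H^1_0(0, 1/3) means a(u, u) ≥ α ||u||_{H^1}² for every u ∈ H^1_0.
The interval has length L = 1/3, and Poincaré/coercivity depend only on L. Here a(u, u) = ∫(u')² + (-347/12)·∫u².
Here c = -347/12 < 0 with |c| < (π/L)² = 9*π^2, so coercivity still holds. The condition a(u,u) ≥ α||u||_{H^1}² reads (1−α)∫(u')² ≥ (α−c)∫u². Any admissible α is ≤ 1 (rapidly oscillating u have ∫u²/∫(u')² → 0), and α = 1 would force 0 ≥ (1−c)∫u², impossible since c < 1; so 1−α > 0. By the sharp Poincaré inequality on H^1_0 of an interval of length L, ∫(u')² ≥ (π/L)²∫u² with equality for the first sine mode sin(π(x−x₀)/L) (x₀ the left endpoint), so the inequality holds for all u iff (1−α)(π/L)² ≥ α − c, i.e. α ≤ ((π/L)² + c)/((π/L)² + 1) = (1 + c(L/π)²)/(1 + (L/π)²). (Direct route, valid since c ≤ 0: Poincaré gives c∫u² ≥ c(L/π)²∫(u')², so a(u,u) ≥ (1 + c(L/π)²)∫(u')², while ||u||_{H^1}² ≤ (1 + (L/π)²)∫(u')²; dividing yields the same α.) With (π/L)² = 9*π^2 and c = -347/12, the largest admissible constant is α = ((π/L)² + c)/((π/L)² + 1).
Simplifying, α = (-347 + 108*π^2)/(12*(1 + 9*π^2)).


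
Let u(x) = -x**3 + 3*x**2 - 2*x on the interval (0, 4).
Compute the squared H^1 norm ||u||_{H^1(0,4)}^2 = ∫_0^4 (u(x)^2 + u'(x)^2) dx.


||u||_{H^1}^2 = 64208/105

The H^1 norm (squared) on an interval (0, L) is
  ||u||_{H^1}^2 = ∫_0^L u(x)^2 dx + ∫_0^L u'(x)^2 dx.
Compute u'(x) = -3*x**2 + 6*x - 2.
Then u(x)^2 = x**6 - 6*x**5 + 13*x**4 - 12*x**3 + 4*x**2 and u'(x)^2 = 9*x**4 - 36*x**3 + 48*x**2 - 24*x + 4.
Integrate each monomial from 0 to 4 using ∫_0^4 c·x^n dx = c·4^(n+1)/(n+1):
  ∫_0^4 u(x)^2 dx = ∫_0^4 (x^6 - 6*x^5 + 13*x^4 - 12*x^3 + 4*x^2) dx. Term by term:
    ∫_0^4 x^6 dx = 16384/7;  ∫_0^4 -6*x^5 dx = -4096;  ∫_0^4 13*x^4 dx = 13312/5;
    ∫_0^4 -12*x^3 dx = -768;  ∫_0^4 4*x^2 dx = 256/3.
  Sum: 16384/7 − 4096 + 13312/5 − 768 + 256/3 = 23552/105.
  ∫_0^4 u'(x)^2 dx = ∫_0^4 (9*x^4 - 36*x^3 + 48*x^2 - 24*x + 4) dx. Term by term:
    ∫_0^4 9*x^4 dx = 9216/5;  ∫_0^4 -36*x^3 dx = -2304;  ∫_0^4 48*x^2 dx = 1024;
    ∫_0^4 -24*x dx = -192;  ∫_0^4 4 dx = 16.
  Sum: 9216/5 − 2304 + 1024 − 192 + 16 = 1936/5.
Adding: ||u||_{H^1}^2 = 23552/105 + 1936/5 = 64208/105.


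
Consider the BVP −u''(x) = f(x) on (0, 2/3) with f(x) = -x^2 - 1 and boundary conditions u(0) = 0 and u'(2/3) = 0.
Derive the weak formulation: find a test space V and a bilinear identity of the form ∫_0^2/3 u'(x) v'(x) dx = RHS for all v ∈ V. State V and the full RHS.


V = {v ∈ H^1(0, 2/3) : v(0) = 0} (test functions vanish at x = 0 where u is specified); weak form: ∫_0^2/3 u'v' dx = ∫_0^2/3 (-x^2 - 1) v dx for all v ∈ V.

Multiply both sides by a test function v and integrate from 0 to 2/3:
  ∫_0^2/3 −u''(x) v(x) dx = ∫_0^2/3 f(x) v(x) dx.
Integrate the LHS by parts once:
  ∫_0^2/3 −u'' v dx = −[u'(x) v(x)]_0^2/3 + ∫_0^2/3 u'(x) v'(x) dx.
Thus ∫_0^2/3 u'(x) v'(x) dx = ∫_0^2/3 f(x) v(x) dx + [u'(x) v(x)]_0^2/3.
Choose V so that boundary terms are either known or forced to vanish.
Mixed BC: u(0) = 0 (Dirichlet) and u'(2/3) = 0 (Neumann). Define V = {v ∈ H^1(0, 2/3) : v(0) = 0}. Then [u' v]_0^2/3 = u'(2/3)·v(2/3) − u'(0)·0 = 0.
Weak formulation: find u (satisfying any essential BC) such that ∫_0^2/3 u'(x) v'(x) dx = ∫_0^2/3 f v dx for all v ∈ V (Dirichlet at 0 absorbed into V; the Neumann datum at x = 2/3 is zero, so no boundary term remains).
Substituting f(x) = -x^2 - 1, the right-hand side is ∫_0^2/3 (-x^2 - 1) v dx.


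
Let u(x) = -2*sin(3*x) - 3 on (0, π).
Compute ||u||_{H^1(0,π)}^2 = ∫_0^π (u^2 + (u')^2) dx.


||u||_{H^1(0,π)}^2 = 8 + 29*π

u'(x) = -6*cos(3*x).
Expand u² and (u')² and integrate term by term on (0, π), using: for integers n ≥ 1, ∫_0^π sin²(nx) dx = ∫_0^π cos²(nx) dx = π/2; for n ≠ n', ∫_0^π sin(nx)sin(n'x) dx = ∫_0^π cos(nx)cos(n'x) dx = 0; and by product-to-sum, ∫_0^π sin(nx)cos(n'x) dx = ½∫_0^π [sin((n+n')x) + sin((n−n')x)] dx, which is 0 when n+n' is even and 2n/(n²−n'²) when n+n' is odd (it need not vanish on (0, π)). For the constant mode: ∫_0^π 1 dx = π, ∫_0^π cos(nx) dx = 0, ∫_0^π sin(nx) dx = (1−(−1)^n)/n.
  u² squared terms: (-3)²·∫1 dx = 9·π = 9*π;  (-2)²·∫sin(3x)² dx = 4·π/2 = 2*π.
  u² cross terms: 2·(-3)·(-2)·∫1·sin(3x) dx = 12·(2/3) = 8.
  So ∫_0^π u² dx = 9*π + 2*π + 8 = 8 + 11*π.
  (u')² squared terms: (-6)²·∫cos(3x)² dx = 36·π/2 = 18*π.
  So ∫_0^π (u')² dx = 18*π.
||u||_{H^1}^2 = (8 + 11*π) + (18*π) = 8 + 29*π.


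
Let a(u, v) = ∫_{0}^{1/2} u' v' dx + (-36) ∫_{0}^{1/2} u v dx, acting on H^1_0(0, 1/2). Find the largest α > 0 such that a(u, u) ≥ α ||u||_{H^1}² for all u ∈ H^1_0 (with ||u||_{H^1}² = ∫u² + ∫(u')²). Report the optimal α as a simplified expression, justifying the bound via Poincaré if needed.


α = 4*(-9 + π^2)/(1 + 4*π^2)

Coercivity of a(·,·) on H^1_0(0, 1/2) means a(u, u) ≥ α ||u||_{H^1}² for every u ∈ H^1_0.
The interval has length L = 1/2, and Poincaré/coercivity depend only on L. Here a(u, u) = ∫(u')² + (-36)·∫u².
Here c = -36 < 0 with |c| < (π/L)² = 4*π^2, so coercivity still holds. The condition a(u,u) ≥ α||u||_{H^1}² reads (1−α)∫(u')² ≥ (α−c)∫u². Any admissible α is ≤ 1 (rapidly oscillating u have ∫u²/∫(u')² → 0), and α = 1 would force 0 ≥ (1−c)∫u², impossible since c < 1; so 1−α > 0. By the sharp Poincaré inequality on H^1_0 of an interval of length L, ∫(u')² ≥ (π/L)²∫u² with equality for the first sine mode sin(π(x−x₀)/L) (x₀ the left endpoint), so the inequality holds for all u iff (1−α)(π/L)² ≥ α − c, i.e. α ≤ ((π/L)² + c)/((π/L)² + 1) = (1 + c(L/π)²)/(1 + (L/π)²). (Direct route, valid since c ≤ 0: Poincaré gives c∫u² ≥ c(L/π)²∫(u')², so a(u,u) ≥ (1 + c(L/π)²)∫(u')², while ||u||_{H^1}² ≤ (1 + (L/π)²)∫(u')²; dividing yields the same α.) With (π/L)² = 4*π^2 and c = -36, the largest admissible constant is α = ((π/L)² + c)/((π/L)² + 1).
Simplifying, α = 4*(-9 + π^2)/(1 + 4*π^2).


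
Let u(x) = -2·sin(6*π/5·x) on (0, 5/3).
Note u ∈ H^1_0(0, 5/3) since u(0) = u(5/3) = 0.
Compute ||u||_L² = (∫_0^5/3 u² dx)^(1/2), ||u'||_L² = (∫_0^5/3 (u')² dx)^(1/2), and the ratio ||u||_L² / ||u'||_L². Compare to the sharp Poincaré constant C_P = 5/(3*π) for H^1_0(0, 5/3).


||u||_L² / ||u'||_L² = 5/(6*π) < C_P = 5/(3*π).

u(x) = -2·sin(6*π/5·x), so u'(x) = -12*π*cos(6*π*x/5)/5.
Writing u(x) = A·sin(kπx/L) with A = -2 and k = 2, use ∫_0^L sin²(kπx/L) dx = L/2 and ∫_0^L cos²(kπx/L) dx = L/2.
u² = 4·sin²(6*π/5·x) and (u')² = 144*π^2/25·cos²(6*π/5·x), and each of sin², cos² integrates to L/2 = 5/6 over (0, 5/3).
∫_0^5/3 u² dx = 10/3, so ||u||_L² = sqrt(30)/3.
∫_0^5/3 (u')² dx = 24*π^2/5, so ||u'||_L² = 2*sqrt(30)*π/5.
Ratio ||u||_L² / ||u'||_L² = 5/(6*π).
Sharp Poincaré constant on H^1_0(0, 5/3) is C_P = L/π = 5/(3*π), achieved by sin(3*π/5·x).
This is the k = 2 harmonic; the ratio L/(kπ) is strictly less than C_P = L/π, consistent with the sharp inequality ||u||_L² ≤ C_P ||u'||_L².


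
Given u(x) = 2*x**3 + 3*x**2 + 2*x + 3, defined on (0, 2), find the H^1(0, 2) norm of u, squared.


||u||_{H^1}^2 = 130306/105

The H^1 norm (squared) on an interval (0, L) is
  ||u||_{H^1}^2 = ∫_0^L u(x)^2 dx + ∫_0^L u'(x)^2 dx.
Compute u'(x) = 6*x**2 + 6*x + 2.
Then u(x)^2 = 4*x**6 + 12*x**5 + 17*x**4 + 24*x**3 + 22*x**2 + 12*x + 9 and u'(x)^2 = 36*x**4 + 72*x**3 + 60*x**2 + 24*x + 4.
Integrate each monomial from 0 to 2 using ∫_0^2 c·x^n dx = c·2^(n+1)/(n+1):
  ∫_0^2 u(x)^2 dx = ∫_0^2 (4*x^6 + 12*x^5 + 17*x^4 + 24*x^3 + 22*x^2 + 12*x + 9) dx. Term by term:
    ∫_0^2 4*x^6 dx = 512/7;  ∫_0^2 12*x^5 dx = 128;  ∫_0^2 17*x^4 dx = 544/5;
    ∫_0^2 24*x^3 dx = 96;  ∫_0^2 22*x^2 dx = 176/3;  ∫_0^2 12*x dx = 24;
    ∫_0^2 9 dx = 18.
  Sum: 512/7 + 128 + 544/5 + 96 + 176/3 + 24 + 18 = 53194/105.
  ∫_0^2 u'(x)^2 dx = ∫_0^2 (36*x^4 + 72*x^3 + 60*x^2 + 24*x + 4) dx. Term by term:
    ∫_0^2 36*x^4 dx = 1152/5;  ∫_0^2 72*x^3 dx = 288;  ∫_0^2 60*x^2 dx = 160;
    ∫_0^2 24*x dx = 48;  ∫_0^2 4 dx = 8.
  Sum: 1152/5 + 288 + 160 + 48 + 8 = 3672/5.
Adding: ||u||_{H^1}^2 = 53194/105 + 3672/5 = 130306/105.


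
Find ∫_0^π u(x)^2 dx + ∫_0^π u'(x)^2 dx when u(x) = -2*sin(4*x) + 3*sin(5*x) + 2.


||u||_{H^1(0,π)}^2 = 24/5 + 155*π

u'(x) = -8*cos(4*x) + 15*cos(5*x).
Expand u² and (u')² and integrate term by term on (0, π), using: for integers n ≥ 1, ∫_0^π sin²(nx) dx = ∫_0^π cos²(nx) dx = π/2; for n ≠ n', ∫_0^π sin(nx)sin(n'x) dx = ∫_0^π cos(nx)cos(n'x) dx = 0; and by product-to-sum, ∫_0^π sin(nx)cos(n'x) dx = ½∫_0^π [sin((n+n')x) + sin((n−n')x)] dx, which is 0 when n+n' is even and 2n/(n²−n'²) when n+n' is odd (it need not vanish on (0, π)). For the constant mode: ∫_0^π 1 dx = π, ∫_0^π cos(nx) dx = 0, ∫_0^π sin(nx) dx = (1−(−1)^n)/n.
  u² squared terms: (2)²·∫1 dx = 4·π = 4*π;  (-2)²·∫sin(4x)² dx = 4·π/2 = 2*π;  (3)²·∫sin(5x)² dx = 9·π/2 = 9*π/2.
  u² cross terms: 2·(2)·(-2)·∫1·sin(4x) dx = -8·(0) = 0;  2·(2)·(3)·∫1·sin(5x) dx = 12·(2/5) = 24/5;  2·(-2)·(3)·∫sin(4x)·sin(5x) dx = -12·(0) = 0.
  So ∫_0^π u² dx = 4*π + 2*π + 9*π/2 + 0 + 24/5 + 0 = 24/5 + 21*π/2.
  (u')² squared terms: (-8)²·∫cos(4x)² dx = 64·π/2 = 32*π;  (15)²·∫cos(5x)² dx = 225·π/2 = 225*π/2.
  (u')² cross terms: 2·(-8)·(15)·∫cos(4x)·cos(5x) dx = -240·(0) = 0.
  So ∫_0^π (u')² dx = 32*π + 225*π/2 + 0 = 289*π/2.
||u||_{H^1}^2 = (24/5 + 21*π/2) + (289*π/2) = 24/5 + 155*π.


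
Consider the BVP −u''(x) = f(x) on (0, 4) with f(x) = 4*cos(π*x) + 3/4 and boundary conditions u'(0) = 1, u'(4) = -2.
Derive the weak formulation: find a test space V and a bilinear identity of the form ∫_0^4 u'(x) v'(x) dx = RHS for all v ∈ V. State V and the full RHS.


V = H^1(0, 4) (v unrestricted at boundary; u is determined up to an additive constant); weak form: ∫_0^4 u'v' dx = ∫_0^4 (4*cos(π*x) + 3/4) v dx − 2·v(4) − v(0) for all v ∈ V.

Multiply both sides by a test function v and integrate from 0 to 4:
  ∫_0^4 −u''(x) v(x) dx = ∫_0^4 f(x) v(x) dx.
Integrate the LHS by parts once:
  ∫_0^4 −u'' v dx = −[u'(x) v(x)]_0^4 + ∫_0^4 u'(x) v'(x) dx.
Thus ∫_0^4 u'(x) v'(x) dx = ∫_0^4 f(x) v(x) dx + [u'(x) v(x)]_0^4.
Choose V so that boundary terms are either known or forced to vanish.
u has inhomogeneous Neumann u'(0) = 1, u'(4) = -2. [u' v]_0^4 = (-2)·v(4) − (1)·v(0) = − 2·v(4) − v(0). Take V = H^1(0, 4); boundary term becomes part of RHS.
Weak formulation: find u (satisfying any essential BC) such that ∫_0^4 u'(x) v'(x) dx = ∫_0^4 f v dx − 2·v(4) − v(0) for all v ∈ V (Neumann data are natural BCs: they enter the RHS as boundary terms).
Substituting f(x) = 4*cos(π*x) + 3/4, the right-hand side is ∫_0^4 (4*cos(π*x) + 3/4) v dx − 2·v(4) − v(0).
Compatibility check (pure Neumann): taking v ≡ 1 ∈ V gives 0 = ∫_0^4 f dx + (-2) − (1), i.e. ∫_0^4 f dx must equal u'(0) − u'(4) = 3. Indeed ∫_0^4 (4*cos(π*x) + 3/4) dx = 3, so the data are compatible. The solution is then unique only up to an additive constant (fix it e.g. by requiring ∫_0^4 u dx = 0).


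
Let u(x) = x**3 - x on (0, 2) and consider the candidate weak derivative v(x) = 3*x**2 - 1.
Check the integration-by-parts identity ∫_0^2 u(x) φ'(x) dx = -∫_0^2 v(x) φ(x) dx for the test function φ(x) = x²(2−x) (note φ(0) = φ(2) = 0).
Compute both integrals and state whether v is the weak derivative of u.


LHS = -76/15, RHS = -76/15. Yes, v = u' weakly.

u(x) = x**3 - x, classical derivative u'(x) = 3*x**2 - 1.
φ(x) = x²(2−x), so φ'(x) = x*(4 - 3*x).
Note φ(0) = φ(2) = 0, so the boundary term u·φ vanishes.
LHS = ∫_0^2 u(x) φ'(x) dx = ∫_0^2 (-3*x^5 + 4*x^4 + 3*x^3 - 4*x^2) dx. Term by term:
  ∫_0^2 -3*x^5 dx = -32;  ∫_0^2 4*x^4 dx = 128/5;  ∫_0^2 3*x^3 dx = 12;
  ∫_0^2 -4*x^2 dx = -32/3.
Sum: -32 + 128/5 + 12 − 32/3 = -76/15.
So LHS = -76/15.
∫_0^2 v(x) φ(x) dx = ∫_0^2 (-3*x^5 + 6*x^4 + x^3 - 2*x^2) dx. Term by term:
  ∫_0^2 -3*x^5 dx = -32;  ∫_0^2 6*x^4 dx = 192/5;  ∫_0^2 x^3 dx = 4;
  ∫_0^2 -2*x^2 dx = -16/3.
Sum: -32 + 192/5 + 4 − 16/3 = 76/15.
So RHS = -∫_0^2 v(x) φ(x) dx = -76/15.
LHS = RHS, so the identity holds for this test φ.
Moreover u is smooth here and v(x) = u'(x) = 3*x**2 - 1 pointwise, so the identity holds for every test function. Hence v is the weak derivative of u.


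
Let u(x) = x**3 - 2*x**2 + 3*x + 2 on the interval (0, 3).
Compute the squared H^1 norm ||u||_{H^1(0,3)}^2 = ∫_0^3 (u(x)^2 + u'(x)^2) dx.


||u||_{H^1}^2 = 14064/35

The H^1 norm (squared) on an interval (0, L) is
  ||u||_{H^1}^2 = ∫_0^L u(x)^2 dx + ∫_0^L u'(x)^2 dx.
Compute u'(x) = 3*x**2 - 4*x + 3.
Then u(x)^2 = x**6 - 4*x**5 + 10*x**4 - 8*x**3 + x**2 + 12*x + 4 and u'(x)^2 = 9*x**4 - 24*x**3 + 34*x**2 - 24*x + 9.
Integrate each monomial from 0 to 3 using ∫_0^3 c·x^n dx = c·3^(n+1)/(n+1):
  ∫_0^3 u(x)^2 dx = ∫_0^3 (x^6 - 4*x^5 + 10*x^4 - 8*x^3 + x^2 + 12*x + 4) dx. Term by term:
    ∫_0^3 x^6 dx = 2187/7;  ∫_0^3 -4*x^5 dx = -486;  ∫_0^3 10*x^4 dx = 486;
    ∫_0^3 -8*x^3 dx = -162;  ∫_0^3 x^2 dx = 9;  ∫_0^3 12*x dx = 54;
    ∫_0^3 4 dx = 12.
  Sum: 2187/7 − 486 + 486 − 162 + 9 + 54 + 12 = 1578/7.
  ∫_0^3 u'(x)^2 dx = ∫_0^3 (9*x^4 - 24*x^3 + 34*x^2 - 24*x + 9) dx. Term by term:
    ∫_0^3 9*x^4 dx = 2187/5;  ∫_0^3 -24*x^3 dx = -486;  ∫_0^3 34*x^2 dx = 306;
    ∫_0^3 -24*x dx = -108;  ∫_0^3 9 dx = 27.
  Sum: 2187/5 − 486 + 306 − 108 + 27 = 882/5.
Adding: ||u||_{H^1}^2 = 1578/7 + 882/5 = 14064/35.


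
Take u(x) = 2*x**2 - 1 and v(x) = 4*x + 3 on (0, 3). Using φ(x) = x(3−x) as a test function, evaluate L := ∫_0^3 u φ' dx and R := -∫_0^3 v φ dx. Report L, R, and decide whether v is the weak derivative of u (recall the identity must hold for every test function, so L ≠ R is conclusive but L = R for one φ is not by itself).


LHS = -27, RHS = -81/2. No, v is not the weak derivative of u.

u(x) = 2*x**2 - 1, classical derivative u'(x) = 4*x.
φ(x) = x(3−x), so φ'(x) = 3 - 2*x.
Note φ(0) = φ(3) = 0, so the boundary term u·φ vanishes.
LHS = ∫_0^3 u(x) φ'(x) dx = ∫_0^3 (-4*x^3 + 6*x^2 + 2*x - 3) dx. Term by term:
  ∫_0^3 -4*x^3 dx = -81;  ∫_0^3 6*x^2 dx = 54;  ∫_0^3 2*x dx = 9;
  ∫_0^3 -3 dx = -9.
Sum: -81 + 54 + 9 − 9 = -27.
So LHS = -27.
∫_0^3 v(x) φ(x) dx = ∫_0^3 (-4*x^3 + 9*x^2 + 9*x) dx. Term by term:
  ∫_0^3 -4*x^3 dx = -81;  ∫_0^3 9*x^2 dx = 81;  ∫_0^3 9*x dx = 81/2.
Sum: -81 + 81 + 81/2 = 81/2.
So RHS = -∫_0^3 v(x) φ(x) dx = -81/2.
LHS − RHS = 27/2 ≠ 0, so the identity fails.
(For a valid weak derivative the identity must hold for EVERY test function, in particular this one. The failure shows v is NOT the weak derivative of u.)
Correct weak derivative would be u'(x) = 4*x.


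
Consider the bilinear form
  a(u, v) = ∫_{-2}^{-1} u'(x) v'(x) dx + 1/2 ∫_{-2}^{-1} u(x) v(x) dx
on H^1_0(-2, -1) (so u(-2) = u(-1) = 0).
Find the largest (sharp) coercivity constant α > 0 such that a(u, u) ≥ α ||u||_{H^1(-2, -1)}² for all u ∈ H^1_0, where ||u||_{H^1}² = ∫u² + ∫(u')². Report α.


α = (1/2 + π^2)/(1 + π^2)

Coercivity of a(·,·) on H^1_0(-2, -1) means a(u, u) ≥ α ||u||_{H^1}² for every u ∈ H^1_0.
The interval has length L = 1, and Poincaré/coercivity depend only on L. Here a(u, u) = ∫(u')² + (1/2)·∫u².
Here 0 < c = 1/2 < 1. The condition a(u,u) ≥ α||u||_{H^1}² reads (1−α)∫(u')² ≥ (α−c)∫u². Any admissible α is ≤ 1 (rapidly oscillating u have ∫u²/∫(u')² → 0), and α = 1 would force 0 ≥ (1−c)∫u², impossible since c < 1; so 1−α > 0. By the sharp Poincaré inequality on H^1_0 of an interval of length L, ∫(u')² ≥ (π/L)²∫u² with equality for the first sine mode sin(π(x−x₀)/L) (x₀ the left endpoint), so the inequality holds for all u iff (1−α)(π/L)² ≥ α − c, i.e. α ≤ ((π/L)² + c)/((π/L)² + 1) = (1 + c(L/π)²)/(1 + (L/π)²). With (π/L)² = π^2 and c = 1/2, the largest admissible constant is α = ((π/L)² + c)/((π/L)² + 1).
Simplifying, α = (1/2 + π^2)/(1 + π^2).


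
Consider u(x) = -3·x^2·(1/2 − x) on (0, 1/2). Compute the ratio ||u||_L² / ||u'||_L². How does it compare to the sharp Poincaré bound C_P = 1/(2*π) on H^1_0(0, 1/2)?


||u||_L² / ||u'||_L² = sqrt(14)/28 < C_P = 1/(2*π).

u(x) = -3·x^2·(1/2 − x), so u'(x) = 3*x*(3*x - 1).
u(x) = -3·x^2·(1/2 − x) vanishes at x = 0 and x = 1/2, so u ∈ H^1_0(0, 1/2). Differentiate via the product rule and integrate the resulting polynomials term by term.
  ∫_0^1/2 u² dx = ∫_0^1/2 (9*x^6 - 9*x^5 + 9*x^4/4) dx. Term by term:
    ∫_0^1/2 9*x^6 dx = 9/896;  ∫_0^1/2 -9*x^5 dx = -3/128;  ∫_0^1/2 9*x^4/4 dx = 9/640.
  Sum: 9/896 − 3/128 + 9/640 = 3/4480.
  ∫_0^1/2 (u')² dx = ∫_0^1/2 (81*x^4 - 54*x^3 + 9*x^2) dx. Term by term:
    ∫_0^1/2 81*x^4 dx = 81/160;  ∫_0^1/2 -54*x^3 dx = -27/32;  ∫_0^1/2 9*x^2 dx = 3/8.
  Sum: 81/160 − 27/32 + 3/8 = 3/80.
∫_0^1/2 u² dx = 3/4480, so ||u||_L² = sqrt(210)/560.
∫_0^1/2 (u')² dx = 3/80, so ||u'||_L² = sqrt(15)/20.
Ratio ||u||_L² / ||u'||_L² = sqrt(14)/28.
Sharp Poincaré constant on H^1_0(0, 1/2) is C_P = L/π = 1/(2*π), achieved by sin(2*π·x).
A polynomial bump cannot attain the sharp Poincaré constant (only the first sine eigenfunction does), so the ratio is strictly less than C_P, consistent with ||u||_L² ≤ C_P ||u'||_L².


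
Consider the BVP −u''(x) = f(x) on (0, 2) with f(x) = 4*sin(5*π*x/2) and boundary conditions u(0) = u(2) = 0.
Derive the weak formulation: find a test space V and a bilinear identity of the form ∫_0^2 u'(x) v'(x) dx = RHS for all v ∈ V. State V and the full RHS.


V = H^1_0(0, 2) (so v(0) = v(2) = 0); weak form: ∫_0^2 u'v' dx = ∫_0^2 (4*sin(5*π*x/2)) v dx for all v ∈ V.

Multiply both sides by a test function v and integrate from 0 to 2:
  ∫_0^2 −u''(x) v(x) dx = ∫_0^2 f(x) v(x) dx.
Integrate the LHS by parts once:
  ∫_0^2 −u'' v dx = −[u'(x) v(x)]_0^2 + ∫_0^2 u'(x) v'(x) dx.
Thus ∫_0^2 u'(x) v'(x) dx = ∫_0^2 f(x) v(x) dx + [u'(x) v(x)]_0^2.
Choose V so that boundary terms are either known or forced to vanish.
u is Dirichlet: u(0) = u(2) = 0. Let V = H^1_0(0, 2); then v(0) = v(2) = 0, and [u' v]_0^2 = 0.
Weak formulation: find u (satisfying any essential BC) such that ∫_0^2 u'(x) v'(x) dx = ∫_0^2 f v dx for all v ∈ V.
Substituting f(x) = 4*sin(5*π*x/2), the right-hand side is ∫_0^2 (4*sin(5*π*x/2)) v dx.


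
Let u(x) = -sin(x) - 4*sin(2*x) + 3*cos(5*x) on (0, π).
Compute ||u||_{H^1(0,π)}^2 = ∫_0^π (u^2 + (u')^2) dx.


||u||_{H^1(0,π)}^2 = 832/7 + 158*π

u'(x) = -15*sin(5*x) - cos(x) - 8*cos(2*x).
Expand u² and (u')² and integrate term by term on (0, π), using: for integers n ≥ 1, ∫_0^π sin²(nx) dx = ∫_0^π cos²(nx) dx = π/2; for n ≠ n', ∫_0^π sin(nx)sin(n'x) dx = ∫_0^π cos(nx)cos(n'x) dx = 0; and by product-to-sum, ∫_0^π sin(nx)cos(n'x) dx = ½∫_0^π [sin((n+n')x) + sin((n−n')x)] dx, which is 0 when n+n' is even and 2n/(n²−n'²) when n+n' is odd (it need not vanish on (0, π)).
  u² squared terms: (-1)²·∫sin(x)² dx = 1·π/2 = π/2;  (-4)²·∫sin(2x)² dx = 16·π/2 = 8*π;  (3)²·∫cos(5x)² dx = 9·π/2 = 9*π/2.
  u² cross terms: 2·(-1)·(-4)·∫sin(x)·sin(2x) dx = 8·(0) = 0;  2·(-1)·(3)·∫sin(x)·cos(5x) dx = -6·(0) = 0;  2·(-4)·(3)·∫sin(2x)·cos(5x) dx = -24·(-4/21) = 32/7.
  So ∫_0^π u² dx = π/2 + 8*π + 9*π/2 + 0 + 0 + 32/7 = 32/7 + 13*π.
  (u')² squared terms: (-1)²·∫cos(x)² dx = 1·π/2 = π/2;  (-15)²·∫sin(5x)² dx = 225·π/2 = 225*π/2;  (-8)²·∫cos(2x)² dx = 64·π/2 = 32*π.
  (u')² cross terms: 2·(-1)·(-15)·∫cos(x)·sin(5x) dx = 30·(0) = 0;  2·(-1)·(-8)·∫cos(x)·cos(2x) dx = 16·(0) = 0;  2·(-15)·(-8)·∫sin(5x)·cos(2x) dx = 240·(10/21) = 800/7.
  So ∫_0^π (u')² dx = π/2 + 225*π/2 + 32*π + 0 + 0 + 800/7 = 800/7 + 145*π.
||u||_{H^1}^2 = (32/7 + 13*π) + (800/7 + 145*π) = 832/7 + 158*π.


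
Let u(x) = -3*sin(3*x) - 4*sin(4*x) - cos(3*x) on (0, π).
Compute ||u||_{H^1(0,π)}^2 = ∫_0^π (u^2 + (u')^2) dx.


||u||_{H^1(0,π)}^2 = 640/7 + 186*π

u'(x) = 3*sin(3*x) - 9*cos(3*x) - 16*cos(4*x).
Expand u² and (u')² and integrate term by term on (0, π), using: for integers n ≥ 1, ∫_0^π sin²(nx) dx = ∫_0^π cos²(nx) dx = π/2; for n ≠ n', ∫_0^π sin(nx)sin(n'x) dx = ∫_0^π cos(nx)cos(n'x) dx = 0; and by product-to-sum, ∫_0^π sin(nx)cos(n'x) dx = ½∫_0^π [sin((n+n')x) + sin((n−n')x)] dx, which is 0 when n+n' is even and 2n/(n²−n'²) when n+n' is odd (it need not vanish on (0, π)).
  u² squared terms: (-1)²·∫cos(3x)² dx = 1·π/2 = π/2;  (-4)²·∫sin(4x)² dx = 16·π/2 = 8*π;  (-3)²·∫sin(3x)² dx = 9·π/2 = 9*π/2.
  u² cross terms: 2·(-1)·(-4)·∫cos(3x)·sin(4x) dx = 8·(8/7) = 64/7;  2·(-1)·(-3)·∫cos(3x)·sin(3x) dx = 6·(0) = 0;  2·(-4)·(-3)·∫sin(4x)·sin(3x) dx = 24·(0) = 0.
  So ∫_0^π u² dx = π/2 + 8*π + 9*π/2 + 64/7 + 0 + 0 = 64/7 + 13*π.
  (u')² squared terms: (-16)²·∫cos(4x)² dx = 256·π/2 = 128*π;  (-9)²·∫cos(3x)² dx = 81·π/2 = 81*π/2;  (3)²·∫sin(3x)² dx = 9·π/2 = 9*π/2.
  (u')² cross terms: 2·(-16)·(-9)·∫cos(4x)·cos(3x) dx = 288·(0) = 0;  2·(-16)·(3)·∫cos(4x)·sin(3x) dx = -96·(-6/7) = 576/7;  2·(-9)·(3)·∫cos(3x)·sin(3x) dx = -54·(0) = 0.
  So ∫_0^π (u')² dx = 128*π + 81*π/2 + 9*π/2 + 0 + 576/7 + 0 = 576/7 + 173*π.
||u||_{H^1}^2 = (64/7 + 13*π) + (576/7 + 173*π) = 640/7 + 186*π.


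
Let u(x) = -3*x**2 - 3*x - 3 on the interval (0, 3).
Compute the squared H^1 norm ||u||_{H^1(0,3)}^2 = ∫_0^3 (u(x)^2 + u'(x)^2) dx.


||u||_{H^1}^2 = 16659/10

The H^1 norm (squared) on an interval (0, L) is
  ||u||_{H^1}^2 = ∫_0^L u(x)^2 dx + ∫_0^L u'(x)^2 dx.
Compute u'(x) = -6*x - 3.
Then u(x)^2 = 9*x**4 + 18*x**3 + 27*x**2 + 18*x + 9 and u'(x)^2 = 36*x**2 + 36*x + 9.
Integrate each monomial from 0 to 3 using ∫_0^3 c·x^n dx = c·3^(n+1)/(n+1):
  ∫_0^3 u(x)^2 dx = ∫_0^3 (9*x^4 + 18*x^3 + 27*x^2 + 18*x + 9) dx. Term by term:
    ∫_0^3 9*x^4 dx = 2187/5;  ∫_0^3 18*x^3 dx = 729/2;  ∫_0^3 27*x^2 dx = 243;
    ∫_0^3 18*x dx = 81;  ∫_0^3 9 dx = 27.
  Sum: 2187/5 + 729/2 + 243 + 81 + 27 = 11529/10.
  ∫_0^3 u'(x)^2 dx = ∫_0^3 (36*x^2 + 36*x + 9) dx. Term by term:
    ∫_0^3 36*x^2 dx = 324;  ∫_0^3 36*x dx = 162;  ∫_0^3 9 dx = 27.
  Sum: 324 + 162 + 27 = 513.
Adding: ||u||_{H^1}^2 = 11529/10 + 513 = 16659/10.


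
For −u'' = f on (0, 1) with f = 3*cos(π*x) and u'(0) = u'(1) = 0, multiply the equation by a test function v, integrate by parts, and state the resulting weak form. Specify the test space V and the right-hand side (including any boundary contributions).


V = H^1(0, 1) (no boundary constraint on v; u is determined up to an additive constant); weak form: ∫_0^1 u'v' dx = ∫_0^1 (3*cos(π*x)) v dx for all v ∈ V.

Multiply both sides by a test function v and integrate from 0 to 1:
  ∫_0^1 −u''(x) v(x) dx = ∫_0^1 f(x) v(x) dx.
Integrate the LHS by parts once:
  ∫_0^1 −u'' v dx = −[u'(x) v(x)]_0^1 + ∫_0^1 u'(x) v'(x) dx.
Thus ∫_0^1 u'(x) v'(x) dx = ∫_0^1 f(x) v(x) dx + [u'(x) v(x)]_0^1.
Choose V so that boundary terms are either known or forced to vanish.
u has homogeneous Neumann: u'(0) = u'(1) = 0. So [u' v]_0^1 = 0·v(1) − 0·v(0) = 0 for any v; take V = H^1(0, 1).
Weak formulation: find u (satisfying any essential BC) such that ∫_0^1 u'(x) v'(x) dx = ∫_0^1 f v dx for all v ∈ V (homogeneous Neumann, so boundary terms vanish).
Substituting f(x) = 3*cos(π*x), the right-hand side is ∫_0^1 (3*cos(π*x)) v dx.
Compatibility check (pure Neumann): taking v ≡ 1 ∈ V gives 0 = ∫_0^1 f dx + (0) − (0), i.e. ∫_0^1 f dx must equal u'(0) − u'(1) = 0. Indeed ∫_0^1 (3*cos(π*x)) dx = 0, so the data are compatible. The solution is then unique only up to an additive constant (fix it e.g. by requiring ∫_0^1 u dx = 0).


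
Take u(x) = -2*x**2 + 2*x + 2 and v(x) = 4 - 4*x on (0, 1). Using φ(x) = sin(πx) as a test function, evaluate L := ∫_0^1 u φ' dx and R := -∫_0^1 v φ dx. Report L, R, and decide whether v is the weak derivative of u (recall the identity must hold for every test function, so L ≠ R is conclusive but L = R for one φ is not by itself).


LHS = 0, RHS = -4/π. No, v is not the weak derivative of u.

u(x) = -2*x**2 + 2*x + 2, classical derivative u'(x) = 2 - 4*x.
φ(x) = sin(πx), so φ'(x) = π*cos(π*x).
Note φ(0) = φ(1) = 0, so the boundary term u·φ vanishes.
LHS = ∫_0^1 u(x) φ'(x) dx = ∫_0^1 (-2*π*x^2*cos(π*x) + 2*π*x*cos(π*x) + 2*π*cos(π*x)) dx. Term by term:
  ∫_0^1 2*π*cos(π*x) dx = 0;  ∫_0^1 -2*π*x^2*cos(π*x) dx = 4/π;  ∫_0^1 2*π*x*cos(π*x) dx = -4/π.
Sum: 0 + 4/π − 4/π = 0.
So LHS = 0.
∫_0^1 v(x) φ(x) dx = ∫_0^1 (-4*x*sin(π*x) + 4*sin(π*x)) dx. Term by term:
  ∫_0^1 4*sin(π*x) dx = 8/π;  ∫_0^1 -4*x*sin(π*x) dx = -4/π.
Sum: 8/π − 4/π = 4/π.
So RHS = -∫_0^1 v(x) φ(x) dx = -4/π.
LHS − RHS = 4/π ≠ 0, so the identity fails.
(For a valid weak derivative the identity must hold for EVERY test function, in particular this one. The failure shows v is NOT the weak derivative of u.)
Correct weak derivative would be u'(x) = 2 - 4*x.


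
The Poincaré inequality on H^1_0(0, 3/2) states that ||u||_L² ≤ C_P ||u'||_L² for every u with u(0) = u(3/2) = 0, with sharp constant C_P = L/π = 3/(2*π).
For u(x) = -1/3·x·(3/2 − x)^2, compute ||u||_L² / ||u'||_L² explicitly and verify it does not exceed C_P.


||u||_L² / ||u'||_L² = 3*sqrt(14)/28 < C_P = 3/(2*π).

u(x) = -1/3·x·(3/2 − x)^2, so u'(x) = -x^2 + 2*x - 3/4.
u(x) = -1/3·x·(3/2 − x)^2 vanishes at x = 0 and x = 3/2, so u ∈ H^1_0(0, 3/2). Differentiate via the product rule and integrate the resulting polynomials term by term.
  ∫_0^3/2 u² dx = ∫_0^3/2 (x^6/9 - 2*x^5/3 + 3*x^4/2 - 3*x^3/2 + 9*x^2/16) dx. Term by term:
    ∫_0^3/2 x^6/9 dx = 243/896;  ∫_0^3/2 -2*x^5/3 dx = -81/64;  ∫_0^3/2 3*x^4/2 dx = 729/320;
    ∫_0^3/2 -3*x^3/2 dx = -243/128;  ∫_0^3/2 9*x^2/16 dx = 81/128.
  Sum: 243/896 − 81/64 + 729/320 − 243/128 + 81/128 = 81/4480.
  ∫_0^3/2 (u')² dx = ∫_0^3/2 (x^4 - 4*x^3 + 11*x^2/2 - 3*x + 9/16) dx. Term by term:
    ∫_0^3/2 x^4 dx = 243/160;  ∫_0^3/2 -4*x^3 dx = -81/16;  ∫_0^3/2 11*x^2/2 dx = 99/16;
    ∫_0^3/2 -3*x dx = -27/8;  ∫_0^3/2 9/16 dx = 27/32.
  Sum: 243/160 − 81/16 + 99/16 − 27/8 + 27/32 = 9/80.
∫_0^3/2 u² dx = 81/4480, so ||u||_L² = 9*sqrt(70)/560.
∫_0^3/2 (u')² dx = 9/80, so ||u'||_L² = 3*sqrt(5)/20.
Ratio ||u||_L² / ||u'||_L² = 3*sqrt(14)/28.
Sharp Poincaré constant on H^1_0(0, 3/2) is C_P = L/π = 3/(2*π), achieved by sin(2*π/3·x).
A polynomial bump cannot attain the sharp Poincaré constant (only the first sine eigenfunction does), so the ratio is strictly less than C_P, consistent with ||u||_L² ≤ C_P ||u'||_L².


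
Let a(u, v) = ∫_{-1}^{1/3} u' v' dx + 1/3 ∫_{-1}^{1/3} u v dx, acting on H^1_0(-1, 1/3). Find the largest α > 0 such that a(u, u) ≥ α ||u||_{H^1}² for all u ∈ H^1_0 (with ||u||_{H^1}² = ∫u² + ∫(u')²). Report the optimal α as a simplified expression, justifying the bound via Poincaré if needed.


α = (16 + 27*π^2)/(3*(16 + 9*π^2))

Coercivity of a(·,·) on H^1_0(-1, 1/3) means a(u, u) ≥ α ||u||_{H^1}² for every u ∈ H^1_0.
The interval has length L = 4/3, and Poincaré/coercivity depend only on L. Here a(u, u) = ∫(u')² + (1/3)·∫u².
Here 0 < c = 1/3 < 1. The condition a(u,u) ≥ α||u||_{H^1}² reads (1−α)∫(u')² ≥ (α−c)∫u². Any admissible α is ≤ 1 (rapidly oscillating u have ∫u²/∫(u')² → 0), and α = 1 would force 0 ≥ (1−c)∫u², impossible since c < 1; so 1−α > 0. By the sharp Poincaré inequality on H^1_0 of an interval of length L, ∫(u')² ≥ (π/L)²∫u² with equality for the first sine mode sin(π(x−x₀)/L) (x₀ the left endpoint), so the inequality holds for all u iff (1−α)(π/L)² ≥ α − c, i.e. α ≤ ((π/L)² + c)/((π/L)² + 1) = (1 + c(L/π)²)/(1 + (L/π)²). With (π/L)² = 9*π^2/16 and c = 1/3, the largest admissible constant is α = ((π/L)² + c)/((π/L)² + 1).
Simplifying, α = (16 + 27*π^2)/(3*(16 + 9*π^2)).


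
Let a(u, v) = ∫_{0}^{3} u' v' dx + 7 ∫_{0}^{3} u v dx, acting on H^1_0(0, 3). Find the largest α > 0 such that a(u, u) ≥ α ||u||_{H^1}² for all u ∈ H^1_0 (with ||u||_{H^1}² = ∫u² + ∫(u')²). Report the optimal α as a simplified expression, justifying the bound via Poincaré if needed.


α = 1

Coercivity of a(·,·) on H^1_0(0, 3) means a(u, u) ≥ α ||u||_{H^1}² for every u ∈ H^1_0.
The interval has length L = 3, and Poincaré/coercivity depend only on L. Here a(u, u) = ∫(u')² + (7)·∫u².
Here c = 7 ≥ 1, so a(u,u) = ∫(u')² + c∫u² ≥ ∫(u')² + ∫u² = ||u||_{H^1}², i.e. α = 1 works. No larger α is possible: a(u,u) ≥ α||u||_{H^1}² means (1−α)∫(u')² ≥ (α−c)∫u², and for the modes u_n = sin(nπ(x−x₀)/L) (x₀ the left endpoint) one has ∫u_n²/∫(u_n')² = (L/(nπ))² → 0, so a(u_n,u_n)/||u_n||_{H^1}² → 1. Hence the optimal constant is α = 1.
Therefore α = 1.


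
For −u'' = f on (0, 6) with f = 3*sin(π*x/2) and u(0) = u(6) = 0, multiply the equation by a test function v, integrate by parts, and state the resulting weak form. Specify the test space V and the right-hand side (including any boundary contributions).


V = H^1_0(0, 6) (so v(0) = v(6) = 0); weak form: ∫_0^6 u'v' dx = ∫_0^6 (3*sin(π*x/2)) v dx for all v ∈ V.

Multiply both sides by a test function v and integrate from 0 to 6:
  ∫_0^6 −u''(x) v(x) dx = ∫_0^6 f(x) v(x) dx.
Integrate the LHS by parts once:
  ∫_0^6 −u'' v dx = −[u'(x) v(x)]_0^6 + ∫_0^6 u'(x) v'(x) dx.
Thus ∫_0^6 u'(x) v'(x) dx = ∫_0^6 f(x) v(x) dx + [u'(x) v(x)]_0^6.
Choose V so that boundary terms are either known or forced to vanish.
u is Dirichlet: u(0) = u(6) = 0. Let V = H^1_0(0, 6); then v(0) = v(6) = 0, and [u' v]_0^6 = 0.
Weak formulation: find u (satisfying any essential BC) such that ∫_0^6 u'(x) v'(x) dx = ∫_0^6 f v dx for all v ∈ V.
Substituting f(x) = 3*sin(π*x/2), the right-hand side is ∫_0^6 (3*sin(π*x/2)) v dx.


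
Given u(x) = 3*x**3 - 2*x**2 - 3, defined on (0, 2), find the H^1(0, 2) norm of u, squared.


||u||_{H^1}^2 = 6578/21

The H^1 norm (squared) on an interval (0, L) is
  ||u||_{H^1}^2 = ∫_0^L u(x)^2 dx + ∫_0^L u'(x)^2 dx.
Compute u'(x) = 9*x**2 - 4*x.
Then u(x)^2 = 9*x**6 - 12*x**5 + 4*x**4 - 18*x**3 + 12*x**2 + 9 and u'(x)^2 = 81*x**4 - 72*x**3 + 16*x**2.
Integrate each monomial from 0 to 2 using ∫_0^2 c·x^n dx = c·2^(n+1)/(n+1):
  ∫_0^2 u(x)^2 dx = ∫_0^2 (9*x^6 - 12*x^5 + 4*x^4 - 18*x^3 + 12*x^2 + 9) dx. Term by term:
    ∫_0^2 9*x^6 dx = 1152/7;  ∫_0^2 -12*x^5 dx = -128;  ∫_0^2 4*x^4 dx = 128/5;
    ∫_0^2 -18*x^3 dx = -72;  ∫_0^2 12*x^2 dx = 32;  ∫_0^2 9 dx = 18.
  Sum: 1152/7 − 128 + 128/5 − 72 + 32 + 18 = 1406/35.
  ∫_0^2 u'(x)^2 dx = ∫_0^2 (81*x^4 - 72*x^3 + 16*x^2) dx. Term by term:
    ∫_0^2 81*x^4 dx = 2592/5;  ∫_0^2 -72*x^3 dx = -288;  ∫_0^2 16*x^2 dx = 128/3.
  Sum: 2592/5 − 288 + 128/3 = 4096/15.
Adding: ||u||_{H^1}^2 = 1406/35 + 4096/15 = 6578/21.


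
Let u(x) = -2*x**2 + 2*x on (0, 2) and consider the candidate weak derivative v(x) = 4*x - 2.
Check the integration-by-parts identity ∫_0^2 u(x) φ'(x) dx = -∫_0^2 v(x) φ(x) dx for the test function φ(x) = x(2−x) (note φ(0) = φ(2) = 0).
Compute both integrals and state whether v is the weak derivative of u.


LHS = 8/3, RHS = -8/3. No, v is not the weak derivative of u.

u(x) = -2*x**2 + 2*x, classical derivative u'(x) = 2 - 4*x.
φ(x) = x(2−x), so φ'(x) = 2 - 2*x.
Note φ(0) = φ(2) = 0, so the boundary term u·φ vanishes.
LHS = ∫_0^2 u(x) φ'(x) dx = ∫_0^2 (4*x^3 - 8*x^2 + 4*x) dx. Term by term:
  ∫_0^2 4*x^3 dx = 16;  ∫_0^2 -8*x^2 dx = -64/3;  ∫_0^2 4*x dx = 8.
Sum: 16 − 64/3 + 8 = 8/3.
So LHS = 8/3.
∫_0^2 v(x) φ(x) dx = ∫_0^2 (-4*x^3 + 10*x^2 - 4*x) dx. Term by term:
  ∫_0^2 -4*x^3 dx = -16;  ∫_0^2 10*x^2 dx = 80/3;  ∫_0^2 -4*x dx = -8.
Sum: -16 + 80/3 − 8 = 8/3.
So RHS = -∫_0^2 v(x) φ(x) dx = -8/3.
LHS − RHS = 16/3 ≠ 0, so the identity fails.
(For a valid weak derivative the identity must hold for EVERY test function, in particular this one. The failure shows v is NOT the weak derivative of u.)
Correct weak derivative would be u'(x) = 2 - 4*x.


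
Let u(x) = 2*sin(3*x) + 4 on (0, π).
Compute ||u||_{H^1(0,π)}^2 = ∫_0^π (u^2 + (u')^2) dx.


||u||_{H^1(0,π)}^2 = 32/3 + 36*π

u'(x) = 6*cos(3*x).
Expand u² and (u')² and integrate term by term on (0, π), using: for integers n ≥ 1, ∫_0^π sin²(nx) dx = ∫_0^π cos²(nx) dx = π/2; for n ≠ n', ∫_0^π sin(nx)sin(n'x) dx = ∫_0^π cos(nx)cos(n'x) dx = 0; and by product-to-sum, ∫_0^π sin(nx)cos(n'x) dx = ½∫_0^π [sin((n+n')x) + sin((n−n')x)] dx, which is 0 when n+n' is even and 2n/(n²−n'²) when n+n' is odd (it need not vanish on (0, π)). For the constant mode: ∫_0^π 1 dx = π, ∫_0^π cos(nx) dx = 0, ∫_0^π sin(nx) dx = (1−(−1)^n)/n.
  u² squared terms: (4)²·∫1 dx = 16·π = 16*π;  (2)²·∫sin(3x)² dx = 4·π/2 = 2*π.
  u² cross terms: 2·(4)·(2)·∫1·sin(3x) dx = 16·(2/3) = 32/3.
  So ∫_0^π u² dx = 16*π + 2*π + 32/3 = 32/3 + 18*π.
  (u')² squared terms: (6)²·∫cos(3x)² dx = 36·π/2 = 18*π.
  So ∫_0^π (u')² dx = 18*π.
||u||_{H^1}^2 = (32/3 + 18*π) + (18*π) = 32/3 + 36*π.


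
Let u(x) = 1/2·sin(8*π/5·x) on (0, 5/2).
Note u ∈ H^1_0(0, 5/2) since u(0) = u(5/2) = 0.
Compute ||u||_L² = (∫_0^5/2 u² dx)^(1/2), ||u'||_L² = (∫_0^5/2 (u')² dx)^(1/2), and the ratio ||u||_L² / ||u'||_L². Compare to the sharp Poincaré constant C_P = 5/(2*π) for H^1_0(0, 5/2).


||u||_L² / ||u'||_L² = 5/(8*π) < C_P = 5/(2*π).

u(x) = 1/2·sin(8*π/5·x), so u'(x) = 4*π*cos(8*π*x/5)/5.
Writing u(x) = A·sin(kπx/L) with A = 1/2 and k = 4, use ∫_0^L sin²(kπx/L) dx = L/2 and ∫_0^L cos²(kπx/L) dx = L/2.
u² = 1/4·sin²(8*π/5·x) and (u')² = 16*π^2/25·cos²(8*π/5·x), and each of sin², cos² integrates to L/2 = 5/4 over (0, 5/2).
∫_0^5/2 u² dx = 5/16, so ||u||_L² = sqrt(5)/4.
∫_0^5/2 (u')² dx = 4*π^2/5, so ||u'||_L² = 2*sqrt(5)*π/5.
Ratio ||u||_L² / ||u'||_L² = 5/(8*π).
Sharp Poincaré constant on H^1_0(0, 5/2) is C_P = L/π = 5/(2*π), achieved by sin(2*π/5·x).
This is the k = 4 harmonic; the ratio L/(kπ) is strictly less than C_P = L/π, consistent with the sharp inequality ||u||_L² ≤ C_P ||u'||_L².


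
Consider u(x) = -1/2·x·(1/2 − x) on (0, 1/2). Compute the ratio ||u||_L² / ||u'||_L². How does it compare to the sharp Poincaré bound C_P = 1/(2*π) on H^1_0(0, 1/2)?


||u||_L² / ||u'||_L² = sqrt(10)/20 < C_P = 1/(2*π).

u(x) = -1/2·x·(1/2 − x), so u'(x) = x - 1/4.
u(x) = -1/2·x·(1/2 − x) vanishes at x = 0 and x = 1/2, so u ∈ H^1_0(0, 1/2). Differentiate via the product rule and integrate the resulting polynomials term by term.
  ∫_0^1/2 u² dx = ∫_0^1/2 (x^4/4 - x^3/4 + x^2/16) dx. Term by term:
    ∫_0^1/2 x^4/4 dx = 1/640;  ∫_0^1/2 -x^3/4 dx = -1/256;  ∫_0^1/2 x^2/16 dx = 1/384.
  Sum: 1/640 − 1/256 + 1/384 = 1/3840.
  ∫_0^1/2 (u')² dx = ∫_0^1/2 (x^2 - x/2 + 1/16) dx. Term by term:
    ∫_0^1/2 x^2 dx = 1/24;  ∫_0^1/2 -x/2 dx = -1/16;  ∫_0^1/2 1/16 dx = 1/32.
  Sum: 1/24 − 1/16 + 1/32 = 1/96.
∫_0^1/2 u² dx = 1/3840, so ||u||_L² = sqrt(15)/240.
∫_0^1/2 (u')² dx = 1/96, so ||u'||_L² = sqrt(6)/24.
Ratio ||u||_L² / ||u'||_L² = sqrt(10)/20.
Sharp Poincaré constant on H^1_0(0, 1/2) is C_P = L/π = 1/(2*π), achieved by sin(2*π·x).
A polynomial bump cannot attain the sharp Poincaré constant (only the first sine eigenfunction does), so the ratio is strictly less than C_P, consistent with ||u||_L² ≤ C_P ||u'||_L².


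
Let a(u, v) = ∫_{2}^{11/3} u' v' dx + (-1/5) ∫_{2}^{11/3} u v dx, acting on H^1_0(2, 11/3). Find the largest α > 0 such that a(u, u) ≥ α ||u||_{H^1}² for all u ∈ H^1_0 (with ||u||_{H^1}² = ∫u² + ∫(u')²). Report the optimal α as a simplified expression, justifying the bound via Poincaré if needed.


α = (-5 + 9*π^2)/(25 + 9*π^2)

Coercivity of a(·,·) on H^1_0(2, 11/3) means a(u, u) ≥ α ||u||_{H^1}² for every u ∈ H^1_0.
The interval has length L = 5/3, and Poincaré/coercivity depend only on L. Here a(u, u) = ∫(u')² + (-1/5)·∫u².
Here c = -1/5 < 0 with |c| < (π/L)² = 9*π^2/25, so coercivity still holds. The condition a(u,u) ≥ α||u||_{H^1}² reads (1−α)∫(u')² ≥ (α−c)∫u². Any admissible α is ≤ 1 (rapidly oscillating u have ∫u²/∫(u')² → 0), and α = 1 would force 0 ≥ (1−c)∫u², impossible since c < 1; so 1−α > 0. By the sharp Poincaré inequality on H^1_0 of an interval of length L, ∫(u')² ≥ (π/L)²∫u² with equality for the first sine mode sin(π(x−x₀)/L) (x₀ the left endpoint), so the inequality holds for all u iff (1−α)(π/L)² ≥ α − c, i.e. α ≤ ((π/L)² + c)/((π/L)² + 1) = (1 + c(L/π)²)/(1 + (L/π)²). (Direct route, valid since c ≤ 0: Poincaré gives c∫u² ≥ c(L/π)²∫(u')², so a(u,u) ≥ (1 + c(L/π)²)∫(u')², while ||u||_{H^1}² ≤ (1 + (L/π)²)∫(u')²; dividing yields the same α.) With (π/L)² = 9*π^2/25 and c = -1/5, the largest admissible constant is α = ((π/L)² + c)/((π/L)² + 1).
Simplifying, α = (-5 + 9*π^2)/(25 + 9*π^2).
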